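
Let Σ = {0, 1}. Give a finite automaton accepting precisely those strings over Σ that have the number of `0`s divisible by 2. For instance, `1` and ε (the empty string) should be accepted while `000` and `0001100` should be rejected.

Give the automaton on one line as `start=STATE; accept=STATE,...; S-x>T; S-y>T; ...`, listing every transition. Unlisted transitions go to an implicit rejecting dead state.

Keep the running count of `0`s modulo 2: each `0` advances along the cycle q0 → q1 → q0 while other symbols loop. Accept at q0.
A 2-state machine:
        0   1  
>* q0   q1  q0 
   q1   q0  q1 
(> = start, * = accepting)

start=q0; accept=q0; q0-0>q1; q0-1>q0; q1-0>q0; q1-1>q1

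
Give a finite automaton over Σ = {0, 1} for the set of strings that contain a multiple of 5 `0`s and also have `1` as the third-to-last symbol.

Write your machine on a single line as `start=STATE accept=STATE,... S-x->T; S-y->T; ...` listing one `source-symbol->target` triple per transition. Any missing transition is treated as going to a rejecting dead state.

start=q0; accept=q6,q13,q14,q15; q0-0->q1; q0-1->q2; q1-0->q3; q1-1->q1; q2-0->q1; q2-1->q4; q3-0->q5; q3-1->q3; q4-0->q1; q4-1->q6; q5-0->q7; q5-1->q8; q6-0->q1; q6-1->q6; q7-0->q0; q7-1->q9; q8-0->q10; q8-1->q8; q9-0->q11; q9-1->q12; q10-0->q13; q10-1->q9; q11-0->q1; q11-1->q14; q12-0->q15; q12-1->q12; q13-0->q1; q13-1->q2; q14-0->q1; q14-1->q4; q15-0->q1; q15-1->q14

Handle the two conditions separately and then intersect. One (5 states) tracks the count of `0`s modulo 5; the other (15 states) tracks the last 3 symbols read. Each combined state is a pair, one component from each; accept when both components accept. Minimizing collapses redundant product states.
With 16 states:
          0    1  
>  q0     q1   q2 
   q1     q3   q1 
   q2     q1   q4 
   q3     q5   q3 
   q4     q1   q6 
   q5     q7   q8 
 * q6     q1   q6 
   q7     q0   q9 
   q8    q10   q8 
   q9    q11  q12 
   q10   q13   q9 
   q11    q1  q14 
   q12   q15  q12 
 * q13    q1   q2 
 * q14    q1   q4 
 * q15    q1  q14 
(> = start, * = accepting)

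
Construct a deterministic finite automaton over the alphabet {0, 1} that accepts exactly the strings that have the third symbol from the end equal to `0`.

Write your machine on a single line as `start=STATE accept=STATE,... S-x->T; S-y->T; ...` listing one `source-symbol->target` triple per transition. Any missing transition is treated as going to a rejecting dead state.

A DFA must remember the last 3 symbols (since which symbol is third-to-last isn't known until the input ends). Use one state per possible window of the last ≤3 symbols; accept from those whose window starts with `0`.
15 states suffice.
          0    1  
>  S0     S1   S2 
   S1     S3   S4 
   S2     S5   S6 
   S3     S7   S8 
   S4     S9  S10 
   S5    S11  S12 
   S6    S13  S14 
 * S7     S7   S8 
 * S8     S9  S10 
 * S9    S11  S12 
 * S10   S13  S14 
   S11    S7   S8 
   S12    S9  S10 
   S13   S11  S12 
   S14   S13  S14 
(> = start, * = accepting)

start=S0; accept=S7,S8,S9,S10; S0-0->S1; S0-1->S2; S1-0->S3; S1-1->S4; S2-0->S5; S2-1->S6; S3-0->S7; S3-1->S8; S4-0->S9; S4-1->S10; S5-0->S11; S5-1->S12; S6-0->S13; S6-1->S14; S7-0->S7; S7-1->S8; S8-0->S9; S8-1->S10; S9-0->S11; S9-1->S12; S10-0->S13; S10-1->S14; S11-0->S7; S11-1->S8; S12-0->S9; S12-1->S10; S13-0->S11; S13-1->S12; S14-0->S13; S14-1->S14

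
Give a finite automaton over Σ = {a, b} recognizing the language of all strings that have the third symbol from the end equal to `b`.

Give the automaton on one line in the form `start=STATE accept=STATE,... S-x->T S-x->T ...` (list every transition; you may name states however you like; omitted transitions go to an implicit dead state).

start=S0 accept=S11,S12,S13,S14 S0-a->S1 S0-b->S2 S1-a->S3 S1-b->S4 S2-a->S5 S2-b->S6 S3-a->S7 S3-b->S8 S4-a->S9 S4-b->S10 S5-a->S11 S5-b->S12 S6-a->S13 S6-b->S14 S7-a->S7 S7-b->S8 S8-a->S9 S8-b->S10 S9-a->S11 S9-b->S12 S10-a->S13 S10-b->S14 S11-a->S7 S11-b->S8 S12-a->S9 S12-b->S10 S13-a->S11 S13-b->S12 S14-a->S13 S14-b->S14

A DFA must remember the last 3 symbols (since which symbol is third-to-last isn't known until the input ends). Use one state per possible window of the last ≤3 symbols; accept from those whose window starts with `b`.
A 15-state machine:
          a    b  
>  S0     S1   S2 
   S1     S3   S4 
   S2     S5   S6 
   S3     S7   S8 
   S4     S9  S10 
   S5    S11  S12 
   S6    S13  S14 
   S7     S7   S8 
   S8     S9  S10 
   S9    S11  S12 
   S10   S13  S14 
 * S11    S7   S8 
 * S12    S9  S10 
 * S13   S11  S12 
 * S14   S13  S14 
(> = start, * = accepting)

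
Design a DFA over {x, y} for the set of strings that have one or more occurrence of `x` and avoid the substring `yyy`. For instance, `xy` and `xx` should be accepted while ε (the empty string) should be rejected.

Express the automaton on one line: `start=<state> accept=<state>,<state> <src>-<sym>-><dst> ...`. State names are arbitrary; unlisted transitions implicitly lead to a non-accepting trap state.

start=q0 accept=q1,q3,q5 q0-x->q1 q0-y->q2 q1-x->q1 q1-y->q3 q2-x->q1 q2-y->q4 q3-x->q1 q3-y->q5 q4-x->q1 q4-y->q6 q5-x->q1 q5-y->q6 q6-x->q6 q6-y->q6

Handle the two conditions separately and then intersect. The first has 3 states tracking the count of `x`s, saturating at 2; the second has 4 states tracking partial matches of the forbidden pattern `yyy`. A product state is a pair (one from each), accepting exactly when both do. Equivalent product states are then merged.
        x   y  
>  q0   q1  q2 
 * q1   q1  q3 
   q2   q1  q4 
 * q3   q1  q5 
   q4   q1  q6 
 * q5   q1  q6 
   q6   q6  q6 
(> = start, * = accepting)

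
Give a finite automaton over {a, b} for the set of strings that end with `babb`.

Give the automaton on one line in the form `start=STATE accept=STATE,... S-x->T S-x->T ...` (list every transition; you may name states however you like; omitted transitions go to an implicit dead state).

Remember how much of `babb` the current input suffix matches. State S0 means no match yet; S1 means the last symbol is `b`; S2 means the last 2 symbols are `ba`; S3 means the last 3 symbols are `bab`; S4 means the last 4 symbols are `babb`. Only S4 accepts. On a mismatch, fall back to the longest proper suffix that is still a prefix of `babb`.
With 5 states:
        a   b  
>  S0   S0  S1 
   S1   S2  S1 
   S2   S0  S3 
   S3   S2  S4 
 * S4   S2  S1 
(> = start, * = accepting)

start=S0 accept=S4 S0-a->S0 S0-b->S1 S1-a->S2 S1-b->S1 S2-a->S0 S2-b->S3 S3-a->S2 S3-b->S4 S4-a->S2 S4-b->S1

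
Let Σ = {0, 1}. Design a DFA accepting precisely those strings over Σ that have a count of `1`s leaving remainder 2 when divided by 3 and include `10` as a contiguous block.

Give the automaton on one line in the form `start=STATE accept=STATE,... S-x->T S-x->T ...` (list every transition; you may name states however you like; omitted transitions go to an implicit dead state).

Run two small machines in parallel and take their product. The first has 3 states tracking the count of `1`s modulo 3; the second has 3 states tracking whether and how much of `10` has been seen. A product state is a pair (one from each), accepting exactly when both do.
With 7 states:
        0   1  
>  S0   S0  S1 
   S1   S2  S3 
   S2   S2  S4 
   S3   S4  S5 
 * S4   S4  S6 
   S5   S6  S1 
   S6   S6  S2 
(> = start, * = accepting)

start=S0 accept=S4 S0-0->S0 S0-1->S1 S1-0->S2 S1-1->S3 S2-0->S2 S2-1->S4 S3-0->S4 S3-1->S5 S4-0->S4 S4-1->S6 S5-0->S6 S5-1->S1 S6-0->S6 S6-1->S2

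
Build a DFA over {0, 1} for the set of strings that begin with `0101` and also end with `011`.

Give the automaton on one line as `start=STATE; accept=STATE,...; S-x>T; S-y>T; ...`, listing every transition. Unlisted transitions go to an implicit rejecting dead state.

start=q0; accept=q10; q0-0>q1; q0-1>q2; q1-0>q3; q1-1>q4; q2-0>q3; q2-1>q2; q3-0>q3; q3-1>q5; q4-0>q6; q4-1>q7; q5-0>q3; q5-1>q7; q6-0>q3; q6-1>q8; q7-0>q3; q7-1>q2; q8-0>q9; q8-1>q10; q9-0>q9; q9-1>q8; q10-0>q9; q10-1>q11; q11-0>q9; q11-1>q11

Handle the two conditions separately and then intersect. One (6 states) tracks whether the input so far still matches the prefix `0101`; the other (4 states) tracks how much of the suffix `011` has currently been matched. Each combined state is a pair, one component from each; accept when both components accept.
A 12-state machine:
          0    1  
>  q0     q1   q2 
   q1     q3   q4 
   q2     q3   q2 
   q3     q3   q5 
   q4     q6   q7 
   q5     q3   q7 
   q6     q3   q8 
   q7     q3   q2 
   q8     q9  q10 
   q9     q9   q8 
 * q10    q9  q11 
   q11    q9  q11 
(> = start, * = accepting)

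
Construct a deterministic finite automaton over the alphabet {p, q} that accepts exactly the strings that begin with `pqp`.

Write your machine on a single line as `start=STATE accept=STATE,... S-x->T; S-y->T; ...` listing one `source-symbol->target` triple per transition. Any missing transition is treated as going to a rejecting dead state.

Check the first 3 symbols one by one: A through C record how many have matched `pqp` so far; any wrong symbol goes to the dead state E. After all 3 match we enter the accepting sink D.
5 states suffice.
       p  q 
>  A   B  E 
   B   E  C 
   C   D  E 
 * D   D  D 
   E   E  E 
(> = start, * = accepting)

start=A; accept=D; A-p->B; A-q->E; B-p->E; B-q->C; C-p->D; C-q->E; D-p->D; D-q->D; E-p->E; E-q->E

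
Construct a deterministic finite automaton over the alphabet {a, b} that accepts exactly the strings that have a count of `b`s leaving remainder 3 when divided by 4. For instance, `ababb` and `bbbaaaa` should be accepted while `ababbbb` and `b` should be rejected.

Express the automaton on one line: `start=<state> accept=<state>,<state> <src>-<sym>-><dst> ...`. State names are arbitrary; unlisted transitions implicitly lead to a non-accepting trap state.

Keep the running count of `b`s modulo 4: each `b` advances along the cycle s0 → s1 → s2 → s3 → s0 while other symbols loop. Accept at s3.
        a   b  
>  s0   s0  s1 
   s1   s1  s2 
   s2   s2  s3 
 * s3   s3  s0 
(> = start, * = accepting)

start=s0 accept=s3 s0-a->s0 s0-b->s1 s1-a->s1 s1-b->s2 s2-a->s2 s2-b->s3 s3-a->s3 s3-b->s0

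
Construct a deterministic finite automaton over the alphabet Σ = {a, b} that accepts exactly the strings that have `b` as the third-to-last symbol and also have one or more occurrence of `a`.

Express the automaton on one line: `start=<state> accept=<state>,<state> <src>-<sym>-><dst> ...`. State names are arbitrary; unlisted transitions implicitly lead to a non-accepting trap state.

start=s0 accept=s11,s12,s13,s16,s17,s18,s19 s0-a->s1 s0-b->s2 s1-a->s3 s1-b->s4 s2-a->s5 s2-b->s6 s3-a->s7 s3-b->s8 s4-a->s9 s4-b->s10 s5-a->s11 s5-b->s12 s6-a->s13 s6-b->s14 s7-a->s7 s7-b->s8 s8-a->s9 s8-b->s15 s9-a->s11 s9-b->s16 s10-a->s17 s10-b->s18 s11-a->s7 s11-b->s8 s12-a->s9 s12-b->s10 s13-a->s11 s13-b->s12 s14-a->s13 s14-b->s14 s15-a->s17 s15-b->s19 s16-a->s9 s16-b->s15 s17-a->s11 s17-b->s16 s18-a->s17 s18-b->s18 s19-a->s17 s19-b->s19

Handle the two conditions separately and then intersect. The first has 15 states tracking the last 3 symbols read; the second has 3 states tracking the count of `a`s, saturating at 2. A product state is a pair (one from each), accepting exactly when both do.
          a    b  
>  s0     s1   s2 
   s1     s3   s4 
   s2     s5   s6 
   s3     s7   s8 
   s4     s9  s10 
   s5    s11  s12 
   s6    s13  s14 
   s7     s7   s8 
   s8     s9  s15 
   s9    s11  s16 
   s10   s17  s18 
 * s11    s7   s8 
 * s12    s9  s10 
 * s13   s11  s12 
   s14   s13  s14 
   s15   s17  s19 
 * s16    s9  s15 
 * s17   s11  s16 
 * s18   s17  s18 
 * s19   s17  s19 
(> = start, * = accepting)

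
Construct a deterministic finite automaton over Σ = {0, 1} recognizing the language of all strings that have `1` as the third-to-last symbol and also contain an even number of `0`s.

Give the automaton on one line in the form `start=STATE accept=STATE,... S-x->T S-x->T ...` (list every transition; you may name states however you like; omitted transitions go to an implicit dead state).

Handle the two conditions separately and then intersect. The first has 15 states tracking the last 3 symbols read; the second has 2 states tracking the count of `0`s modulo 2. A product state is a pair (one from each), accepting exactly when both do. After merging equivalent states the machine shrinks.
With 12 states:
          0    1  
>  q0     q1   q2 
   q1     q0   q3 
   q2     q4   q5 
   q3     q6   q7 
   q4     q8   q3 
   q5     q4   q9 
   q6     q1  q10 
   q7    q11   q7 
 * q8     q1   q2 
 * q9     q4   q9 
 * q10    q4   q5 
 * q11    q1  q10 
(> = start, * = accepting)

start=q0 accept=q8,q9,q10,q11 q0-0->q1 q0-1->q2 q1-0->q0 q1-1->q3 q2-0->q4 q2-1->q5 q3-0->q6 q3-1->q7 q4-0->q8 q4-1->q3 q5-0->q4 q5-1->q9 q6-0->q1 q6-1->q10 q7-0->q11 q7-1->q7 q8-0->q1 q8-1->q2 q9-0->q4 q9-1->q9 q10-0->q4 q10-1->q5 q11-0->q1 q11-1->q10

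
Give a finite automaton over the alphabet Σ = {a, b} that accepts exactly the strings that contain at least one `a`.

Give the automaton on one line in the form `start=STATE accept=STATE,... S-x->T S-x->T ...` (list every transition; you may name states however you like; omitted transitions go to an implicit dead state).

start=q0 accept=q1,q2 q0-a->q1 q0-b->q0 q1-a->q2 q1-b->q1 q2-a->q2 q2-b->q2

Only the number of `a`s matters, and only up to 2. Make a chain q0 → q1 → q2 advanced by each `a` (with q2 absorbing); every other symbol self-loops. The accepting set is {q1, q2}.
        a   b  
>  q0   q1  q0 
 * q1   q2  q1 
 * q2   q2  q2 
(> = start, * = accepting)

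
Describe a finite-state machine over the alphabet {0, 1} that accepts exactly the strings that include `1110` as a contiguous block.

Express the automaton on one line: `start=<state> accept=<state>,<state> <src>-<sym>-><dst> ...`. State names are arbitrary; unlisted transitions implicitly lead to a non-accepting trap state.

States S0..S3 record the length of the longest prefix of `1110` that matches the current input suffix. Reaching S4 means `1110` has been seen, and we stay there forever. Accept from S4.
5 states suffice.
        0   1  
>  S0   S0  S1 
   S1   S0  S2 
   S2   S0  S3 
   S3   S4  S3 
 * S4   S4  S4 
(> = start, * = accepting)

start=S0 accept=S4 S0-0->S0 S0-1->S1 S1-0->S0 S1-1->S2 S2-0->S0 S2-1->S3 S3-0->S4 S3-1->S3 S4-0->S4 S4-1->S4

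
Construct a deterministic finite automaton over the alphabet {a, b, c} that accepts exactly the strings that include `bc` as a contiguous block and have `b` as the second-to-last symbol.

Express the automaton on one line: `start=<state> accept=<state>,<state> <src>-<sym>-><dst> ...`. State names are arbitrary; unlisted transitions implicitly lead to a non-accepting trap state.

Run two small machines in parallel and take their product. One (3 states) tracks whether and how much of `bc` has been seen; the other (13 states) tracks the last 2 symbols read. Each combined state is a pair, one component from each; accept when both components accept.
With 21 states:
          a    b    c  
>  q0     q1   q2   q3 
   q1     q4   q5   q6 
   q2     q7   q8   q9 
   q3    q10  q11  q12 
   q4     q4   q5   q6 
   q5     q7   q8   q9 
   q6    q10  q11  q12 
   q7     q4   q5   q6 
   q8     q7   q8   q9 
 * q9    q13  q14  q15 
   q10    q4   q5   q6 
   q11    q7   q8   q9 
   q12   q10  q11  q12 
   q13   q16  q17  q18 
   q14   q19  q20   q9 
   q15   q13  q14  q15 
   q16   q16  q17  q18 
   q17   q19  q20   q9 
   q18   q13  q14  q15 
 * q19   q16  q17  q18 
 * q20   q19  q20   q9 
(> = start, * = accepting)

start=q0 accept=q9,q19,q20 q0-a->q1 q0-b->q2 q0-c->q3 q1-a->q4 q1-b->q5 q1-c->q6 q2-a->q7 q2-b->q8 q2-c->q9 q3-a->q10 q3-b->q11 q3-c->q12 q4-a->q4 q4-b->q5 q4-c->q6 q5-a->q7 q5-b->q8 q5-c->q9 q6-a->q10 q6-b->q11 q6-c->q12 q7-a->q4 q7-b->q5 q7-c->q6 q8-a->q7 q8-b->q8 q8-c->q9 q9-a->q13 q9-b->q14 q9-c->q15 q10-a->q4 q10-b->q5 q10-c->q6 q11-a->q7 q11-b->q8 q11-c->q9 q12-a->q10 q12-b->q11 q12-c->q12 q13-a->q16 q13-b->q17 q13-c->q18 q14-a->q19 q14-b->q20 q14-c->q9 q15-a->q13 q15-b->q14 q15-c->q15 q16-a->q16 q16-b->q17 q16-c->q18 q17-a->q19 q17-b->q20 q17-c->q9 q18-a->q13 q18-b->q14 q18-c->q15 q19-a->q16 q19-b->q17 q19-c->q18 q20-a->q19 q20-b->q20 q20-c->q9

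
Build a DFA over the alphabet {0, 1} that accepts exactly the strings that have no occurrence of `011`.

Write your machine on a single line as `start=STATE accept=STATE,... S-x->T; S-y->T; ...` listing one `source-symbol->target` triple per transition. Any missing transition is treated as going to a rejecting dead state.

Track partial matches of the forbidden pattern `011`. State s3 is a dead state reached once `011` has occurred; every other state accepts. s0 means no part of `011` is currently matched.
A 4-state machine:
        0   1  
>* s0   s1  s0 
 * s1   s1  s2 
 * s2   s1  s3 
   s3   s3  s3 
(> = start, * = accepting)

start=s0; accept=s0,s1,s2; s0-0->s1; s0-1->s0; s1-0->s1; s1-1->s2; s2-0->s1; s2-1->s3; s3-0->s3; s3-1->s3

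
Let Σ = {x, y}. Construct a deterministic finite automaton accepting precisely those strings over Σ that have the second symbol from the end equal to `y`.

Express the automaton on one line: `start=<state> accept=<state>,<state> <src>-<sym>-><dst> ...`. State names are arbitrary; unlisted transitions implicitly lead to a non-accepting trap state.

start=A accept=F,G A-x->B A-y->C B-x->D B-y->E C-x->F C-y->G D-x->D D-y->E E-x->F E-y->G F-x->D F-y->E G-x->F G-y->G

A DFA must remember the last 2 symbols (since which symbol is second-to-last isn't known until the input ends). Use one state per possible window of the last ≤2 symbols; accept from those whose window starts with `y`.
A 7-state machine:
       x  y 
>  A   B  C 
   B   D  E 
   C   F  G 
   D   D  E 
   E   F  G 
 * F   D  E 
 * G   F  G 
(> = start, * = accepting)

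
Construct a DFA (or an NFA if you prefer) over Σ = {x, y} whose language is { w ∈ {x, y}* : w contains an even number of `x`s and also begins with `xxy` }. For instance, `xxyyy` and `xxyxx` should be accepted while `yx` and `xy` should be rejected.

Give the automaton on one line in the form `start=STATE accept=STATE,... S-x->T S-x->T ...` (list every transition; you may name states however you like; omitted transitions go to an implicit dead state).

start=A accept=E A-x->B A-y->C B-x->D B-y->C C-x->C C-y->C D-x->C D-y->E E-x->F E-y->E F-x->E F-y->F

Run two small machines in parallel and take their product. The first has 2 states tracking the count of `x`s modulo 2; the second has 5 states tracking whether the input so far still matches the prefix `xxy`. A product state is a pair (one from each), accepting exactly when both do. After merging equivalent states the machine shrinks.
With 6 states:
       x  y 
>  A   B  C 
   B   D  C 
   C   C  C 
   D   C  E 
 * E   F  E 
   F   E  F 
(> = start, * = accepting)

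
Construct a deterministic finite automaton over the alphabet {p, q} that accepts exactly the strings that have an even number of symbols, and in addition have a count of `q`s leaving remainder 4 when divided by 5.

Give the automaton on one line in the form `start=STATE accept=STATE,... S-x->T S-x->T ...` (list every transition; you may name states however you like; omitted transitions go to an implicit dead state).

Build one automaton per condition and run them in lockstep. One (2 states) tracks the input length modulo 2; the other (5 states) tracks the count of `q`s modulo 5. Each combined state is a pair, one component from each; accept when both components accept.
With 10 states:
        p   q  
>  S0   S1  S2 
   S1   S0  S3 
   S2   S3  S4 
   S3   S2  S5 
   S4   S5  S6 
   S5   S4  S7 
   S6   S7  S8 
   S7   S6  S9 
 * S8   S9  S1 
   S9   S8  S0 
(> = start, * = accepting)

start=S0 accept=S8 S0-p->S1 S0-q->S2 S1-p->S0 S1-q->S3 S2-p->S3 S2-q->S4 S3-p->S2 S3-q->S5 S4-p->S5 S4-q->S6 S5-p->S4 S5-q->S7 S6-p->S7 S6-q->S8 S7-p->S6 S7-q->S9 S8-p->S9 S8-q->S1 S9-p->S8 S9-q->S0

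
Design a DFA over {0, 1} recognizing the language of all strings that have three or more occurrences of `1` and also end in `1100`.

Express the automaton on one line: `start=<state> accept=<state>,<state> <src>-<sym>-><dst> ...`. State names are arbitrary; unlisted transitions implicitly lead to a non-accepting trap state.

start=S0 accept=S5 S0-0->S0 S0-1->S1 S1-0->S1 S1-1->S2 S2-0->S1 S2-1->S3 S3-0->S4 S3-1->S3 S4-0->S5 S4-1->S2 S5-0->S1 S5-1->S2

Run two small machines in parallel and take their product. The first has 5 states tracking the count of `1`s, saturating at 4; the second has 5 states tracking how much of the suffix `1100` has currently been matched. A product state is a pair (one from each), accepting exactly when both do. Minimizing collapses redundant product states.
With 6 states:
        0   1  
>  S0   S0  S1 
   S1   S1  S2 
   S2   S1  S3 
   S3   S4  S3 
   S4   S5  S2 
 * S5   S1  S2 
(> = start, * = accepting)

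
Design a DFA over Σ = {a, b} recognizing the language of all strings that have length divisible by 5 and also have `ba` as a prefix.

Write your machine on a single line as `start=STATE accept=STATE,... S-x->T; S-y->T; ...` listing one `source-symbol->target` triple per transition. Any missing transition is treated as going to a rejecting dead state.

start=s0; accept=s6; s0-a->s1; s0-b->s2; s1-a->s1; s1-b->s1; s2-a->s3; s2-b->s1; s3-a->s4; s3-b->s4; s4-a->s5; s4-b->s5; s5-a->s6; s5-b->s6; s6-a->s7; s6-b->s7; s7-a->s3; s7-b->s3

Handle the two conditions separately and then intersect. One (5 states) tracks the input length modulo 5; the other (4 states) tracks whether the input so far still matches the prefix `ba`. Each combined state is a pair, one component from each; accept when both components accept. After merging equivalent states the machine shrinks.
With 8 states:
        a   b  
>  s0   s1  s2 
   s1   s1  s1 
   s2   s3  s1 
   s3   s4  s4 
   s4   s5  s5 
   s5   s6  s6 
 * s6   s7  s7 
   s7   s3  s3 
(> = start, * = accepting)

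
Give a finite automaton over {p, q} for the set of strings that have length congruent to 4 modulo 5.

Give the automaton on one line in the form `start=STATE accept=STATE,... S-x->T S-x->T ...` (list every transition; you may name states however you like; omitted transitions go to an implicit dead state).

Count input length modulo 5: every symbol advances one step around the cycle s0 → s1 → s2 → s3 → s4 → s0. Accept at s4.
        p   q  
>  s0   s1  s1 
   s1   s2  s2 
   s2   s3  s3 
   s3   s4  s4 
 * s4   s0  s0 
(> = start, * = accepting)

start=s0 accept=s4 s0-p->s1 s0-q->s1 s1-p->s2 s1-q->s2 s2-p->s3 s2-q->s3 s3-p->s4 s3-q->s4 s4-p->s0 s4-q->s0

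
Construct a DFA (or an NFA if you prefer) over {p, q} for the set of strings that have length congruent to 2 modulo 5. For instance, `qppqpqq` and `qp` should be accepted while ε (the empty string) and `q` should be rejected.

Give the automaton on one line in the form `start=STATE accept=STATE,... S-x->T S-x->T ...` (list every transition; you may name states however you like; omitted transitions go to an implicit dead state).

Only the length mod 5 matters, so use a 5-cycle: from any state, every input symbol moves to the next state, wrapping S4 back to S0. Mark S2 accepting.
A 5-state machine:
        p   q  
>  S0   S1  S1 
   S1   S2  S2 
 * S2   S3  S3 
   S3   S4  S4 
   S4   S0  S0 
(> = start, * = accepting)

start=S0 accept=S2 S0-p->S1 S0-q->S1 S1-p->S2 S1-q->S2 S2-p->S3 S2-q->S3 S3-p->S4 S3-q->S4 S4-p->S0 S4-q->S0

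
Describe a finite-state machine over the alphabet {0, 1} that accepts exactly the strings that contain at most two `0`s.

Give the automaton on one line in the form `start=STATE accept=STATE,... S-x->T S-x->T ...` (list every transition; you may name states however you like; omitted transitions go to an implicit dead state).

Count `0`s, saturating at 3: states s0 through s2 mean 0 through 2 `0`s seen; s3 means more than 2. Each `0` increments (capped at s3); other symbols loop. Accept from {s0, s1, s2}.
A 4-state machine:
        0   1  
>* s0   s1  s0 
 * s1   s2  s1 
 * s2   s3  s2 
   s3   s3  s3 
(> = start, * = accepting)

start=s0 accept=s0,s1,s2 s0-0->s1 s0-1->s0 s1-0->s2 s1-1->s1 s2-0->s3 s2-1->s2 s3-0->s3 s3-1->s3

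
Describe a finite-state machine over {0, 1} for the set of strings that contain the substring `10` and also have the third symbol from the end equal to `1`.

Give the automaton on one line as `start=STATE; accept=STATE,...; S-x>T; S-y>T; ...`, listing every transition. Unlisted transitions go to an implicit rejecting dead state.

Run two small machines in parallel and take their product. The first has 3 states tracking whether and how much of `10` has been seen; the second has 15 states tracking the last 3 symbols read. A product state is a pair (one from each), accepting exactly when both do.
With 19 states:
       0  1 
>  A   B  C 
   B   D  E 
   C   F  G 
   D   H  I 
   E   J  K 
   F   L  M 
   G   N  O 
   H   H  I 
   I   J  K 
   J   L  M 
   K   N  O 
 * L   P  Q 
 * M   J  R 
 * N   L  M 
   O   N  O 
   P   P  Q 
   Q   J  R 
   R   N  S 
 * S   N  S 
(> = start, * = accepting)

start=A; accept=L,M,N,S; A-0>B; A-1>C; B-0>D; B-1>E; C-0>F; C-1>G; D-0>H; D-1>I; E-0>J; E-1>K; F-0>L; F-1>M; G-0>N; G-1>O; H-0>H; H-1>I; I-0>J; I-1>K; J-0>L; J-1>M; K-0>N; K-1>O; L-0>P; L-1>Q; M-0>J; M-1>R; N-0>L; N-1>M; O-0>N; O-1>O; P-0>P; P-1>Q; Q-0>J; Q-1>R; R-0>N; R-1>S; S-0>N; S-1>S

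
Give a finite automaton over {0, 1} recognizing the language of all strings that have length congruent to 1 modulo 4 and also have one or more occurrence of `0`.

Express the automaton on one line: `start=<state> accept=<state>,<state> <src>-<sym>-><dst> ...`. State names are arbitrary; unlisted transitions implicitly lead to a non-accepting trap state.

Run two small machines in parallel and take their product. The first has 4 states tracking the input length modulo 4; the second has 3 states tracking the count of `0`s, saturating at 2. A product state is a pair (one from each), accepting exactly when both do. Equivalent product states are then merged.
8 states suffice.
       0  1 
>  A   B  C 
 * B   D  D 
   C   D  E 
   D   F  F 
   E   F  G 
   F   H  H 
   G   H  A 
   H   B  B 
(> = start, * = accepting)

start=A accept=B A-0->B A-1->C B-0->D B-1->D C-0->D C-1->E D-0->F D-1->F E-0->F E-1->G F-0->H F-1->H G-0->H G-1->A H-0->B H-1->B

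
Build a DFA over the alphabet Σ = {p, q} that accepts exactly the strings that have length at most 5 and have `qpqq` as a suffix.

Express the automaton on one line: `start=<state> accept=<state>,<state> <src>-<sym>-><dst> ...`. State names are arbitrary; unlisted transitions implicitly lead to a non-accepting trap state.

Run two small machines in parallel and take their product. The first has 7 states tracking the input length, saturating at 6; the second has 5 states tracking how much of the suffix `qpqq` has currently been matched. A product state is a pair (one from each), accepting exactly when both do. Equivalent product states are then merged.
        p   q  
>  s0   s1  s2 
   s1   s3  s4 
   s2   s5  s4 
   s3   s3  s3 
   s4   s5  s3 
   s5   s3  s6 
   s6   s3  s7 
 * s7   s3  s3 
(> = start, * = accepting)

start=s0 accept=s7 s0-p->s1 s0-q->s2 s1-p->s3 s1-q->s4 s2-p->s5 s2-q->s4 s3-p->s3 s3-q->s3 s4-p->s5 s4-q->s3 s5-p->s3 s5-q->s6 s6-p->s3 s6-q->s7 s7-p->s3 s7-q->s3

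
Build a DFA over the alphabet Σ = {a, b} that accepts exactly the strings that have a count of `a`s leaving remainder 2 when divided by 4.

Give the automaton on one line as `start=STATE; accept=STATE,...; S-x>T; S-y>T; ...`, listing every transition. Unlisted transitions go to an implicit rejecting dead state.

start=q0; accept=q2; q0-a>q1; q0-b>q0; q1-a>q2; q1-b>q1; q2-a>q3; q2-b>q2; q3-a>q0; q3-b>q3

The only thing that matters is how many `a`s have appeared, reduced mod 4. Use one state per residue: q0 for 0, …, q3 for 3. Reading `a` moves to the next residue; anything else stays put. q2 is accepting.
        a   b  
>  q0   q1  q0 
   q1   q2  q1 
 * q2   q3  q2 
   q3   q0  q3 
(> = start, * = accepting)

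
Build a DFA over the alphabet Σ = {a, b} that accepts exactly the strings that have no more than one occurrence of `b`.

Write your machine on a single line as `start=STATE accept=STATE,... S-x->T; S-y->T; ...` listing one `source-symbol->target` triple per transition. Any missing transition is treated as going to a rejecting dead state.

Only the number of `b`s matters, and only up to 2. Make a chain S0 → S1 → S2 advanced by each `b` (with S2 absorbing); every other symbol self-loops. The accepting set is {S0, S1}.
With 3 states:
        a   b  
>* S0   S0  S1 
 * S1   S1  S2 
   S2   S2  S2 
(> = start, * = accepting)

start=S0; accept=S0,S1; S0-a->S0; S0-b->S1; S1-a->S1; S1-b->S2; S2-a->S2; S2-b->S2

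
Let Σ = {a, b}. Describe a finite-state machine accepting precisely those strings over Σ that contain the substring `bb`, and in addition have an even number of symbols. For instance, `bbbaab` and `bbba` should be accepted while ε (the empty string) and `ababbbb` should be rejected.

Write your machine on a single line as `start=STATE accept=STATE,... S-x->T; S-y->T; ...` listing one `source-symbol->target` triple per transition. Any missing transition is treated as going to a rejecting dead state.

Handle the two conditions separately and then intersect. The first has 3 states tracking whether and how much of `bb` has been seen; the second has 2 states tracking the input length modulo 2. A product state is a pair (one from each), accepting exactly when both do.
A 6-state machine:
        a   b  
>  q0   q1  q2 
   q1   q0  q3 
   q2   q0  q4 
   q3   q1  q5 
 * q4   q5  q5 
   q5   q4  q4 
(> = start, * = accepting)

start=q0; accept=q4; q0-a->q1; q0-b->q2; q1-a->q0; q1-b->q3; q2-a->q0; q2-b->q4; q3-a->q1; q3-b->q5; q4-a->q5; q4-b->q5; q5-a->q4; q5-b->q4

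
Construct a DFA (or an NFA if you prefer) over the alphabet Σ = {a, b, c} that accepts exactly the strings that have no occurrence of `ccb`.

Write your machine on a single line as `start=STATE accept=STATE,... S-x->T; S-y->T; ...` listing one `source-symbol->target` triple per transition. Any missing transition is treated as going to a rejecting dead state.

start=q0; accept=q0,q1,q2; q0-a->q0; q0-b->q0; q0-c->q1; q1-a->q0; q1-b->q0; q1-c->q2; q2-a->q0; q2-b->q3; q2-c->q2; q3-a->q3; q3-b->q3; q3-c->q3

Track partial matches of the forbidden pattern `ccb`. State q3 is a dead state reached once `ccb` has occurred; every other state accepts. q0 means no part of `ccb` is currently matched.
With 4 states:
        a   b   c  
>* q0   q0  q0  q1 
 * q1   q0  q0  q2 
 * q2   q0  q3  q2 
   q3   q3  q3  q3 
(> = start, * = accepting)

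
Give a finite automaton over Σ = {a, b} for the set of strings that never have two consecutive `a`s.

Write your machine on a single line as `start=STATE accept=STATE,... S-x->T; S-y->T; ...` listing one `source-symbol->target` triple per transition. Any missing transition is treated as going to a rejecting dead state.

start=S0; accept=S0,S1; S0-a->S1; S0-b->S0; S1-a->S2; S1-b->S0; S2-a->S2; S2-b->S2

This is the complement of 'contains `aa`'. Use the same substring-matching states — S0 through S2 holding how much of `aa` has just been matched — but flip the accepting set: everything except the trap S2 accepts.
With 3 states:
        a   b  
>* S0   S1  S0 
 * S1   S2  S0 
   S2   S2  S2 
(> = start, * = accepting)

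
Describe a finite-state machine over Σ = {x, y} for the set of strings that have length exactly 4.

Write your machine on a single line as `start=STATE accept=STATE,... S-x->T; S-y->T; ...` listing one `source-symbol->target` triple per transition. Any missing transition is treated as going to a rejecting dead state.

start=s0; accept=s4; s0-x->s1; s0-y->s1; s1-x->s2; s1-y->s2; s2-x->s3; s2-y->s3; s3-x->s4; s3-y->s4; s4-x->s5; s4-y->s5; s5-x->s5; s5-y->s5

Count input length up to 5: every symbol moves from s0 toward s5, which means 'more than 4' and absorbs. Accept from {s4}.
A 6-state machine:
        x   y  
>  s0   s1  s1 
   s1   s2  s2 
   s2   s3  s3 
   s3   s4  s4 
 * s4   s5  s5 
   s5   s5  s5 
(> = start, * = accepting)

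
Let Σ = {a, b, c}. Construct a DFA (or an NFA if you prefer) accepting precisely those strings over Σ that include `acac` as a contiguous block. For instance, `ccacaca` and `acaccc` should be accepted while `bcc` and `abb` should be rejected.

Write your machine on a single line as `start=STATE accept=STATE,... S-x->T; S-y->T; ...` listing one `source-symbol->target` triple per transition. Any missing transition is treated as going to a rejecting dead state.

start=s0; accept=s4; s0-a->s1; s0-b->s0; s0-c->s0; s1-a->s1; s1-b->s0; s1-c->s2; s2-a->s3; s2-b->s0; s2-c->s0; s3-a->s1; s3-b->s0; s3-c->s4; s4-a->s4; s4-b->s4; s4-c->s4

Track how much of `acac` has been matched so far: state s0 is no progress, s4 is the absorbing accept state reached once `acac` has occurred. Intermediate states record partial matches; on a mismatch, fall back to the longest reusable overlap.
A 5-state machine:
        a   b   c  
>  s0   s1  s0  s0 
   s1   s1  s0  s2 
   s2   s3  s0  s0 
   s3   s1  s0  s4 
 * s4   s4  s4  s4 
(> = start, * = accepting)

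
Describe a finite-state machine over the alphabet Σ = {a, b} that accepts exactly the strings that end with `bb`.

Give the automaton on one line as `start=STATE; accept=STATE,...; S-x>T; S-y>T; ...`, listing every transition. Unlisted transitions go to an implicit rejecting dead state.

Remember how much of `bb` the current input suffix matches. State q0 means no match yet; q1 means the last symbol is `b`; q2 means the last 2 symbols are `bb`. Only q2 accepts. On a mismatch, fall back to the longest proper suffix that is still a prefix of `bb`.
With 3 states:
        a   b  
>  q0   q0  q1 
   q1   q0  q2 
 * q2   q0  q2 
(> = start, * = accepting)

start=q0; accept=q2; q0-a>q0; q0-b>q1; q1-a>q0; q1-b>q2; q2-a>q0; q2-b>q2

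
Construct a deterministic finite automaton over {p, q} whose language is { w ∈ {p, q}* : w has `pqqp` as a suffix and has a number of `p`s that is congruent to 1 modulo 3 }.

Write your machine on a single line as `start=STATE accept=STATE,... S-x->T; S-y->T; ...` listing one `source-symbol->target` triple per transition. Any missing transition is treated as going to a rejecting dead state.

Run two small machines in parallel and take their product. One (5 states) tracks how much of the suffix `pqqp` has currently been matched; the other (3 states) tracks the count of `p`s modulo 3. Each combined state is a pair, one component from each; accept when both components accept.
A 15-state machine:
          p    q  
>  s0     s1   s0 
   s1     s2   s3 
   s2     s4   s5 
   s3     s2   s6 
   s4     s1   s7 
   s5     s4   s8 
   s6     s9  s10 
   s7     s1  s11 
   s8    s12  s13 
   s9     s4   s5 
   s10    s2  s10 
   s11   s14   s0 
   s12    s1   s7 
   s13    s4  s13 
 * s14    s2   s3 
(> = start, * = accepting)

start=s0; accept=s14; s0-p->s1; s0-q->s0; s1-p->s2; s1-q->s3; s2-p->s4; s2-q->s5; s3-p->s2; s3-q->s6; s4-p->s1; s4-q->s7; s5-p->s4; s5-q->s8; s6-p->s9; s6-q->s10; s7-p->s1; s7-q->s11; s8-p->s12; s8-q->s13; s9-p->s4; s9-q->s5; s10-p->s2; s10-q->s10; s11-p->s14; s11-q->s0; s12-p->s1; s12-q->s7; s13-p->s4; s13-q->s13; s14-p->s2; s14-q->s3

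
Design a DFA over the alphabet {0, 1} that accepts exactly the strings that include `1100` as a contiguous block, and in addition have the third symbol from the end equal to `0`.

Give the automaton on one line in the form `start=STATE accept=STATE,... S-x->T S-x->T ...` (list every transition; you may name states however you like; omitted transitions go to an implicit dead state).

start=S0 accept=S5,S6,S7,S8 S0-0->S0 S0-1->S1 S1-0->S0 S1-1->S2 S2-0->S3 S2-1->S2 S3-0->S4 S3-1->S1 S4-0->S5 S4-1->S6 S5-0->S5 S5-1->S6 S6-0->S7 S6-1->S8 S7-0->S4 S7-1->S9 S8-0->S10 S8-1->S11 S9-0->S7 S9-1->S8 S10-0->S4 S10-1->S9 S11-0->S10 S11-1->S11

Run two small machines in parallel and take their product. One (5 states) tracks whether and how much of `1100` has been seen; the other (15 states) tracks the last 3 symbols read. Each combined state is a pair, one component from each; accept when both components accept. Equivalent product states are then merged.
12 states suffice.
          0    1  
>  S0     S0   S1 
   S1     S0   S2 
   S2     S3   S2 
   S3     S4   S1 
   S4     S5   S6 
 * S5     S5   S6 
 * S6     S7   S8 
 * S7     S4   S9 
 * S8    S10  S11 
   S9     S7   S8 
   S10    S4   S9 
   S11   S10  S11 
(> = start, * = accepting)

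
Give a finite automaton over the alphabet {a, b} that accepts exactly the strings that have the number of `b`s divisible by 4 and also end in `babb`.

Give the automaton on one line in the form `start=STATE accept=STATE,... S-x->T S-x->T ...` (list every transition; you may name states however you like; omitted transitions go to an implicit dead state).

start=q0 accept=q7 q0-a->q0 q0-b->q1 q1-a->q1 q1-b->q2 q2-a->q3 q2-b->q4 q3-a->q5 q3-b->q6 q4-a->q4 q4-b->q0 q5-a->q5 q5-b->q4 q6-a->q4 q6-b->q7 q7-a->q0 q7-b->q1

Build one automaton per condition and run them in lockstep. One (4 states) tracks the count of `b`s modulo 4; the other (5 states) tracks how much of the suffix `babb` has currently been matched. Each combined state is a pair, one component from each; accept when both components accept. Minimizing collapses redundant product states.
With 8 states:
        a   b  
>  q0   q0  q1 
   q1   q1  q2 
   q2   q3  q4 
   q3   q5  q6 
   q4   q4  q0 
   q5   q5  q4 
   q6   q4  q7 
 * q7   q0  q1 
(> = start, * = accepting)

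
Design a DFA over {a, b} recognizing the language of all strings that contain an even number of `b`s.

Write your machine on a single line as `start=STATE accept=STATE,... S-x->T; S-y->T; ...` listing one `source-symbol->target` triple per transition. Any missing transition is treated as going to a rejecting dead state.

start=q0; accept=q0; q0-a->q0; q0-b->q1; q1-a->q1; q1-b->q0

Keep the running count of `b`s modulo 2: each `b` advances along the cycle q0 → q1 → q0 while other symbols loop. Accept at q0.
        a   b  
>* q0   q0  q1 
   q1   q1  q0 
(> = start, * = accepting)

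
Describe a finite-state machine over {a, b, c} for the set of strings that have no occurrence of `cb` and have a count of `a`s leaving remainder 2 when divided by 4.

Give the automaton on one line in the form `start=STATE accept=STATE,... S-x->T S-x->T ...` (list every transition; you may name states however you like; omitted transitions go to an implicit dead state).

Build one automaton per condition and run them in lockstep. The first has 3 states tracking partial matches of the forbidden pattern `cb`; the second has 4 states tracking the count of `a`s modulo 4. A product state is a pair (one from each), accepting exactly when both do.
          a    b    c  
>  S0     S1   S0   S2 
   S1     S3   S1   S4 
   S2     S1   S5   S2 
 * S3     S6   S3   S7 
   S4     S3   S8   S4 
   S5     S8   S5   S5 
   S6     S0   S6   S9 
 * S7     S6  S10   S7 
   S8    S10   S8   S8 
   S9     S0  S11   S9 
   S10   S11  S10  S10 
   S11    S5  S11  S11 
(> = start, * = accepting)

start=S0 accept=S3,S7 S0-a->S1 S0-b->S0 S0-c->S2 S1-a->S3 S1-b->S1 S1-c->S4 S2-a->S1 S2-b->S5 S2-c->S2 S3-a->S6 S3-b->S3 S3-c->S7 S4-a->S3 S4-b->S8 S4-c->S4 S5-a->S8 S5-b->S5 S5-c->S5 S6-a->S0 S6-b->S6 S6-c->S9 S7-a->S6 S7-b->S10 S7-c->S7 S8-a->S10 S8-b->S8 S8-c->S8 S9-a->S0 S9-b->S11 S9-c->S9 S10-a->S11 S10-b->S10 S10-c->S10 S11-a->S5 S11-b->S11 S11-c->S11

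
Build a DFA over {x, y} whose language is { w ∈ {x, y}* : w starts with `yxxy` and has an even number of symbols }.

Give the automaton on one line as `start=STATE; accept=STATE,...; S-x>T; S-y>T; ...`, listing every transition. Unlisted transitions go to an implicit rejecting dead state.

start=A; accept=G; A-x>B; A-y>C; B-x>D; B-y>D; C-x>E; C-y>D; D-x>B; D-y>B; E-x>F; E-y>B; F-x>D; F-y>G; G-x>H; G-y>H; H-x>G; H-y>G

Run two small machines in parallel and take their product. The first has 6 states tracking whether the input so far still matches the prefix `yxxy`; the second has 2 states tracking the input length modulo 2. A product state is a pair (one from each), accepting exactly when both do.
An 8-state machine:
       x  y 
>  A   B  C 
   B   D  D 
   C   E  D 
   D   B  B 
   E   F  B 
   F   D  G 
 * G   H  H 
   H   G  G 
(> = start, * = accepting)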